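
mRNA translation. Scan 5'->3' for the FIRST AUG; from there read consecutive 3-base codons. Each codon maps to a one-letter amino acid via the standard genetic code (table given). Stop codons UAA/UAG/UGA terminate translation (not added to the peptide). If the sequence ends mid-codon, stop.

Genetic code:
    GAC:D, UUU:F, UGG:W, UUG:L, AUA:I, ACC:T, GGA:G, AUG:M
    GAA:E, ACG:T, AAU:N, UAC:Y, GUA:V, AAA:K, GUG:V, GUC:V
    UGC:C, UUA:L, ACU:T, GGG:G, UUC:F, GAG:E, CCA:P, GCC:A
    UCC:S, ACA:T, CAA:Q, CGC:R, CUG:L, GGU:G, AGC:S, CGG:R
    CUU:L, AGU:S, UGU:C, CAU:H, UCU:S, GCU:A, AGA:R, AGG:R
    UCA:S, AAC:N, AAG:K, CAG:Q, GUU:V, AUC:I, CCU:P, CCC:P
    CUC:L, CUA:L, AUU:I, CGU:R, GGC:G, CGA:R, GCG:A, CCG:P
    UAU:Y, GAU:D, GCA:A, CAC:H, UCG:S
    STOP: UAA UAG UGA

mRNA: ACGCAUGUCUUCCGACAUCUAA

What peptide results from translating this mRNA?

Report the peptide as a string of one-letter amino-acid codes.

Answer: MSSDI

Derivation:
start AUG at pos 4
pos 4: AUG -> M; peptide=M
pos 7: UCU -> S; peptide=MS
pos 10: UCC -> S; peptide=MSS
pos 13: GAC -> D; peptide=MSSD
pos 16: AUC -> I; peptide=MSSDI
pos 19: UAA -> STOP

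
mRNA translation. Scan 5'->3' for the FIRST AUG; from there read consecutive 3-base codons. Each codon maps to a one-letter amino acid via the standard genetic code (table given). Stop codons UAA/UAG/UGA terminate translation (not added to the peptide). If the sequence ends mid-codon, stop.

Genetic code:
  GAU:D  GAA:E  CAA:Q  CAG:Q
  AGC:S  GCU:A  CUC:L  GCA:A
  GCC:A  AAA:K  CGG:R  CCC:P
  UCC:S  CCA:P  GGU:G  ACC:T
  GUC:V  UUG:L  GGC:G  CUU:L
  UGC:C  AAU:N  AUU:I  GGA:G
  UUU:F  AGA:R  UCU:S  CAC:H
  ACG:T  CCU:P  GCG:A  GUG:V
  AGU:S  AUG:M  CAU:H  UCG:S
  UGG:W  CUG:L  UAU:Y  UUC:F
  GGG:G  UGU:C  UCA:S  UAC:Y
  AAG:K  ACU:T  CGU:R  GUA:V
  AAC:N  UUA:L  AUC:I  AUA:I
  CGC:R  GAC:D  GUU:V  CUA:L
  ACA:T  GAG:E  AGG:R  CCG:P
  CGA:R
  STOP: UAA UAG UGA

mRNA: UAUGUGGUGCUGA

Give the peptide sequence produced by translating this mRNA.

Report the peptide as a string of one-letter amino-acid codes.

start AUG at pos 1
pos 1: AUG -> M; peptide=M
pos 4: UGG -> W; peptide=MW
pos 7: UGC -> C; peptide=MWC
pos 10: UGA -> STOP

Answer: MWC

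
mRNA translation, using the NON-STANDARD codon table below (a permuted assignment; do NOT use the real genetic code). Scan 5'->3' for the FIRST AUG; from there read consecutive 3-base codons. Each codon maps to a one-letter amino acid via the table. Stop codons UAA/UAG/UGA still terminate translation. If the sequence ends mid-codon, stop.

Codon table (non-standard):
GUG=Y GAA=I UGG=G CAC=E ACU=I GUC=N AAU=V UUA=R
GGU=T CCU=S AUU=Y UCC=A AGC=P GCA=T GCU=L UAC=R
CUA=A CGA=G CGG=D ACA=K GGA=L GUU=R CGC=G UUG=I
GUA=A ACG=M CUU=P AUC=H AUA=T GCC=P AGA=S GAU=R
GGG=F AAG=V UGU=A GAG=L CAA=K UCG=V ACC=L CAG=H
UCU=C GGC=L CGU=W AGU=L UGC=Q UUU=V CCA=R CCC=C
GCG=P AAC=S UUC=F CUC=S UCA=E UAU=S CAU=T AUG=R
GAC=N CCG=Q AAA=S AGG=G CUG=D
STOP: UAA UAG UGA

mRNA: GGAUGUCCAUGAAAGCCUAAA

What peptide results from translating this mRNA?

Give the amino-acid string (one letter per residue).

Answer: RARSP

Derivation:
start AUG at pos 2
pos 2: AUG -> R; peptide=R
pos 5: UCC -> A; peptide=RA
pos 8: AUG -> R; peptide=RAR
pos 11: AAA -> S; peptide=RARS
pos 14: GCC -> P; peptide=RARSP
pos 17: UAA -> STOP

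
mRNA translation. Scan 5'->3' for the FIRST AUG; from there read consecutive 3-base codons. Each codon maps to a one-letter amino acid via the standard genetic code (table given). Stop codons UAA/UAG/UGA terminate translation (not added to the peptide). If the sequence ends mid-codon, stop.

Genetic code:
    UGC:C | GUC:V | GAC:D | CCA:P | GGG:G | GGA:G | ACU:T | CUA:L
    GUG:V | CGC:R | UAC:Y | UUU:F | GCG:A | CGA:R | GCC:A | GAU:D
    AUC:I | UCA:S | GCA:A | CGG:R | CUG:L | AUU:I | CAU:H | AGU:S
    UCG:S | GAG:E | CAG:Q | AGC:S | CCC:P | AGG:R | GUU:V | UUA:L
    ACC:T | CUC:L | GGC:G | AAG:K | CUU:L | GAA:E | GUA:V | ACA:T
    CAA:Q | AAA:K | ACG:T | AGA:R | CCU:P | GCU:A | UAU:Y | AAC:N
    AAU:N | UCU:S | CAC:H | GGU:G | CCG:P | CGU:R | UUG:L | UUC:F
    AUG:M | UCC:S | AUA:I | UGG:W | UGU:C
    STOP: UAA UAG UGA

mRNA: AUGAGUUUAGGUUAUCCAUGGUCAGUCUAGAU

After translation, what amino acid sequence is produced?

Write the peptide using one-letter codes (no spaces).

Answer: MSLGYPWSV

Derivation:
start AUG at pos 0
pos 0: AUG -> M; peptide=M
pos 3: AGU -> S; peptide=MS
pos 6: UUA -> L; peptide=MSL
pos 9: GGU -> G; peptide=MSLG
pos 12: UAU -> Y; peptide=MSLGY
pos 15: CCA -> P; peptide=MSLGYP
pos 18: UGG -> W; peptide=MSLGYPW
pos 21: UCA -> S; peptide=MSLGYPWS
pos 24: GUC -> V; peptide=MSLGYPWSV
pos 27: UAG -> STOP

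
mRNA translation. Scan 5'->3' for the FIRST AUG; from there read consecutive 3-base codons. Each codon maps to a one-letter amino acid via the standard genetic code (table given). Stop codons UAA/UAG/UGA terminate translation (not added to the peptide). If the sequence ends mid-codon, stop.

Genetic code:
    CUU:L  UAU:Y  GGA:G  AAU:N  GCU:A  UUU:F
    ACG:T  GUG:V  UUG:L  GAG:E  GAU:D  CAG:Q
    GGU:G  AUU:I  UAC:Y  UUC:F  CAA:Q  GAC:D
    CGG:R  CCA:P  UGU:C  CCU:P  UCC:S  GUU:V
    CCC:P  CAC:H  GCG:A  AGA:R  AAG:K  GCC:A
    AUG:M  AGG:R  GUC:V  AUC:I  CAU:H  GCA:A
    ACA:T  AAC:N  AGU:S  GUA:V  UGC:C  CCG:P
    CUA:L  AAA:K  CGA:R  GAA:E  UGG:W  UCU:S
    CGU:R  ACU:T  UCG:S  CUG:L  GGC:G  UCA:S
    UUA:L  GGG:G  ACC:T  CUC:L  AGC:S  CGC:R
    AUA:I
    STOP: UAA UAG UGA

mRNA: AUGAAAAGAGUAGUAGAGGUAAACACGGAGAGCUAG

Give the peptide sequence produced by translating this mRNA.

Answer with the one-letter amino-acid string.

start AUG at pos 0
pos 0: AUG -> M; peptide=M
pos 3: AAA -> K; peptide=MK
pos 6: AGA -> R; peptide=MKR
pos 9: GUA -> V; peptide=MKRV
pos 12: GUA -> V; peptide=MKRVV
pos 15: GAG -> E; peptide=MKRVVE
pos 18: GUA -> V; peptide=MKRVVEV
pos 21: AAC -> N; peptide=MKRVVEVN
pos 24: ACG -> T; peptide=MKRVVEVNT
pos 27: GAG -> E; peptide=MKRVVEVNTE
pos 30: AGC -> S; peptide=MKRVVEVNTES
pos 33: UAG -> STOP

Answer: MKRVVEVNTES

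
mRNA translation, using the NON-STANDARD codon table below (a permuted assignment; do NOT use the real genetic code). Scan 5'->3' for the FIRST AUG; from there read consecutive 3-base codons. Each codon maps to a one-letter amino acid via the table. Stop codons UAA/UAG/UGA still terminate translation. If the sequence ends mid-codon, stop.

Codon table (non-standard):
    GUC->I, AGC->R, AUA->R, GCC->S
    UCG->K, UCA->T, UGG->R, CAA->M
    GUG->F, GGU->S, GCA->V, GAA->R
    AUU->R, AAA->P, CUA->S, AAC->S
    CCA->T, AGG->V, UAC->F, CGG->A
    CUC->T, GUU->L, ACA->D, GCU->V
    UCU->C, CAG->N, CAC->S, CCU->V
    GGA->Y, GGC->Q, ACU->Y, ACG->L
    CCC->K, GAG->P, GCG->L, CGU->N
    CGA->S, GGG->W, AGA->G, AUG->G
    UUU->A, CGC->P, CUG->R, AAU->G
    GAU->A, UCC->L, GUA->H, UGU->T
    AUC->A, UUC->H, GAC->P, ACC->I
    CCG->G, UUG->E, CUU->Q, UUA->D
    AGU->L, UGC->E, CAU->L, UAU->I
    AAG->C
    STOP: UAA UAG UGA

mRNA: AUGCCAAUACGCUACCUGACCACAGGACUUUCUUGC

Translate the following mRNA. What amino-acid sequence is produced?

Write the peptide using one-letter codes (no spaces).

Answer: GTRPFRIDYQCE

Derivation:
start AUG at pos 0
pos 0: AUG -> G; peptide=G
pos 3: CCA -> T; peptide=GT
pos 6: AUA -> R; peptide=GTR
pos 9: CGC -> P; peptide=GTRP
pos 12: UAC -> F; peptide=GTRPF
pos 15: CUG -> R; peptide=GTRPFR
pos 18: ACC -> I; peptide=GTRPFRI
pos 21: ACA -> D; peptide=GTRPFRID
pos 24: GGA -> Y; peptide=GTRPFRIDY
pos 27: CUU -> Q; peptide=GTRPFRIDYQ
pos 30: UCU -> C; peptide=GTRPFRIDYQC
pos 33: UGC -> E; peptide=GTRPFRIDYQCE
pos 36: only 0 nt remain (<3), stop (end of mRNA)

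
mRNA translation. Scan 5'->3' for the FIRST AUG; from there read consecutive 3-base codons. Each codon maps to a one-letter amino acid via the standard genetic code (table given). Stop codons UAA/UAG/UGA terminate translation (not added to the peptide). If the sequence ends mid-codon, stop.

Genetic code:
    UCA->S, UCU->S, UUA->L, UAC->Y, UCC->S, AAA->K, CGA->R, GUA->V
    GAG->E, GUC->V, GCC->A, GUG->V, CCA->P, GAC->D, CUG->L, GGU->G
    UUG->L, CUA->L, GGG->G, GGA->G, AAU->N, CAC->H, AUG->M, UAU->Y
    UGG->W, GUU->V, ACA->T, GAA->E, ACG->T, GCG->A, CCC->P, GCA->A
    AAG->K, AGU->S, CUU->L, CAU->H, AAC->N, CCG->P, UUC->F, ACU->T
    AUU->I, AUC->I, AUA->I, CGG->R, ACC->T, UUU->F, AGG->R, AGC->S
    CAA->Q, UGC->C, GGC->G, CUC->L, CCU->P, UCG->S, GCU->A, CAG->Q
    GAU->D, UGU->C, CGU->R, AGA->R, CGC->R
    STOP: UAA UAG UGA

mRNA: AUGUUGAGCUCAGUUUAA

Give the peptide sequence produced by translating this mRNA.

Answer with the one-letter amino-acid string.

Answer: MLSSV

Derivation:
start AUG at pos 0
pos 0: AUG -> M; peptide=M
pos 3: UUG -> L; peptide=ML
pos 6: AGC -> S; peptide=MLS
pos 9: UCA -> S; peptide=MLSS
pos 12: GUU -> V; peptide=MLSSV
pos 15: UAA -> STOP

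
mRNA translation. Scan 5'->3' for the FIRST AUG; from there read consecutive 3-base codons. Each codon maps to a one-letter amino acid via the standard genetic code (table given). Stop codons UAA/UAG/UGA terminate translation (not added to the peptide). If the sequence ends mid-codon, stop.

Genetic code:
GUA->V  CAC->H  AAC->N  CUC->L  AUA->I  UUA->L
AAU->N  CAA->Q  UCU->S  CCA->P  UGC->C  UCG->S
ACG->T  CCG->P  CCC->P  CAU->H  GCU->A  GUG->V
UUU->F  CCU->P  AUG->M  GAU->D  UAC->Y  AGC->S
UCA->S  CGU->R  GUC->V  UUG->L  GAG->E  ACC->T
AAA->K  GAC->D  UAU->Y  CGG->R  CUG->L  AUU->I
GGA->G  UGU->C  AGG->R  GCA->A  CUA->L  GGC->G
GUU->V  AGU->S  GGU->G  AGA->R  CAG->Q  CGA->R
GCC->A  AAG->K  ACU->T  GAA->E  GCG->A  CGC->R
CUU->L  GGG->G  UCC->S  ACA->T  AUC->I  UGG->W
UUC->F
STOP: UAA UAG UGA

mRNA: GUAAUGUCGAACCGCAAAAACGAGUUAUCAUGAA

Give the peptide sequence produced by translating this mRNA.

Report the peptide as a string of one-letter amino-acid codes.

Answer: MSNRKNELS

Derivation:
start AUG at pos 3
pos 3: AUG -> M; peptide=M
pos 6: UCG -> S; peptide=MS
pos 9: AAC -> N; peptide=MSN
pos 12: CGC -> R; peptide=MSNR
pos 15: AAA -> K; peptide=MSNRK
pos 18: AAC -> N; peptide=MSNRKN
pos 21: GAG -> E; peptide=MSNRKNE
pos 24: UUA -> L; peptide=MSNRKNEL
pos 27: UCA -> S; peptide=MSNRKNELS
pos 30: UGA -> STOP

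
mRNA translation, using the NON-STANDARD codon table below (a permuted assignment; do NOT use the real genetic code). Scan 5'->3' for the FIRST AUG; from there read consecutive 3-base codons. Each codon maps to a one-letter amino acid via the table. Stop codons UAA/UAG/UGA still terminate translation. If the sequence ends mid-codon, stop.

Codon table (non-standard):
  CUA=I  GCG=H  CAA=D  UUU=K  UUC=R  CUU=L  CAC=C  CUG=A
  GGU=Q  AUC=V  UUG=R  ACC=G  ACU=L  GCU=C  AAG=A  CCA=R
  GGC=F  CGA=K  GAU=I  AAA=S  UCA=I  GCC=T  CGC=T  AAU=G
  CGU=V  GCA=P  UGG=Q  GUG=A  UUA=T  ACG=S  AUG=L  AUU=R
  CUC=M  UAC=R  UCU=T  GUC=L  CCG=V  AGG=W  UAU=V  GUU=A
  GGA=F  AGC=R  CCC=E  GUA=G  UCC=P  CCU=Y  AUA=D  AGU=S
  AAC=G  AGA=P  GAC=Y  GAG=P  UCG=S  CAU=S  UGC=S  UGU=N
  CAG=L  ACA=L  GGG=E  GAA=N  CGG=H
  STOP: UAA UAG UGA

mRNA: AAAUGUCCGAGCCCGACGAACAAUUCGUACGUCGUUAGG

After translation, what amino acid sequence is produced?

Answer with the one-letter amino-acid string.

start AUG at pos 2
pos 2: AUG -> L; peptide=L
pos 5: UCC -> P; peptide=LP
pos 8: GAG -> P; peptide=LPP
pos 11: CCC -> E; peptide=LPPE
pos 14: GAC -> Y; peptide=LPPEY
pos 17: GAA -> N; peptide=LPPEYN
pos 20: CAA -> D; peptide=LPPEYND
pos 23: UUC -> R; peptide=LPPEYNDR
pos 26: GUA -> G; peptide=LPPEYNDRG
pos 29: CGU -> V; peptide=LPPEYNDRGV
pos 32: CGU -> V; peptide=LPPEYNDRGVV
pos 35: UAG -> STOP

Answer: LPPEYNDRGVV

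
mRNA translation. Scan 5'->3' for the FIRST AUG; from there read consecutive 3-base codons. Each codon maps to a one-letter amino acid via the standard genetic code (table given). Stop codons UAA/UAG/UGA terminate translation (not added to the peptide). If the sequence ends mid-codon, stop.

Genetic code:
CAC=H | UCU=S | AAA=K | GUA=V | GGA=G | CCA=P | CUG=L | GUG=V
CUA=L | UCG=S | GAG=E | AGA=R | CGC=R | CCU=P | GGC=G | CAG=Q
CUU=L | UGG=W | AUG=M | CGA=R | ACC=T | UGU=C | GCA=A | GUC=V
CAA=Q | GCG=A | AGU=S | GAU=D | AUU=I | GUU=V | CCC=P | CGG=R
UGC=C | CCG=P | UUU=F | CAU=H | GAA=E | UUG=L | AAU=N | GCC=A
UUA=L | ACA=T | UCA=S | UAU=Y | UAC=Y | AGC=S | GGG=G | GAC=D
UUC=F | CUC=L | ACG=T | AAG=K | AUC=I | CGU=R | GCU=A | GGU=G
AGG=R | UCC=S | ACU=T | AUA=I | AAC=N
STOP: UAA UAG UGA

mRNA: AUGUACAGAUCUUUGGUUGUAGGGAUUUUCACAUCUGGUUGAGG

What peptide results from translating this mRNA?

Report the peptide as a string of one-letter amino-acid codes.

Answer: MYRSLVVGIFTSG

Derivation:
start AUG at pos 0
pos 0: AUG -> M; peptide=M
pos 3: UAC -> Y; peptide=MY
pos 6: AGA -> R; peptide=MYR
pos 9: UCU -> S; peptide=MYRS
pos 12: UUG -> L; peptide=MYRSL
pos 15: GUU -> V; peptide=MYRSLV
pos 18: GUA -> V; peptide=MYRSLVV
pos 21: GGG -> G; peptide=MYRSLVVG
pos 24: AUU -> I; peptide=MYRSLVVGI
pos 27: UUC -> F; peptide=MYRSLVVGIF
pos 30: ACA -> T; peptide=MYRSLVVGIFT
pos 33: UCU -> S; peptide=MYRSLVVGIFTS
pos 36: GGU -> G; peptide=MYRSLVVGIFTSG
pos 39: UGA -> STOP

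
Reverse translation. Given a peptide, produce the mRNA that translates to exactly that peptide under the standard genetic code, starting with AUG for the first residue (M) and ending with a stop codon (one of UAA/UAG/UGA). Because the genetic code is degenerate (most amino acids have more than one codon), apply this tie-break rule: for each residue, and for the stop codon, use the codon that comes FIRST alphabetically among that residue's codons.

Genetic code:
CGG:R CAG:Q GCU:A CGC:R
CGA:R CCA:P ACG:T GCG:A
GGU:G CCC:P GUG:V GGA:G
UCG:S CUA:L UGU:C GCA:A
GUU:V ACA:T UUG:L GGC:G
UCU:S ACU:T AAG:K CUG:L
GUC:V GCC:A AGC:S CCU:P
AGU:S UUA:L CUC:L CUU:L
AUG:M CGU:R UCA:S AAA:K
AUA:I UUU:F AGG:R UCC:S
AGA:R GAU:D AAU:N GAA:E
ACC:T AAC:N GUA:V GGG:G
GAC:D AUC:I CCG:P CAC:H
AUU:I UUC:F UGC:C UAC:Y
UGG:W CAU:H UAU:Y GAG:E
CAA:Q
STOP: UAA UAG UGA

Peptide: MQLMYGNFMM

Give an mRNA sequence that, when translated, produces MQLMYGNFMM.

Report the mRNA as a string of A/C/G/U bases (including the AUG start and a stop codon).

Answer: mRNA: AUGCAACUAAUGUACGGAAACUUCAUGAUGUAA

Derivation:
residue 1: M -> AUG (start codon)
residue 2: Q codons sorted = CAA,CAG -> pick first = CAA
residue 3: L codons sorted = CUA,CUC,CUG,CUU,UUA,UUG -> pick first = CUA
residue 4: M -> AUG (only codon)
residue 5: Y codons sorted = UAC,UAU -> pick first = UAC
residue 6: G codons sorted = GGA,GGC,GGG,GGU -> pick first = GGA
residue 7: N codons sorted = AAC,AAU -> pick first = AAC
residue 8: F codons sorted = UUC,UUU -> pick first = UUC
residue 9: M -> AUG (only codon)
residue 10: M -> AUG (only codon)
terminator: stop codons sorted = UAA,UAG,UGA -> pick first = UAA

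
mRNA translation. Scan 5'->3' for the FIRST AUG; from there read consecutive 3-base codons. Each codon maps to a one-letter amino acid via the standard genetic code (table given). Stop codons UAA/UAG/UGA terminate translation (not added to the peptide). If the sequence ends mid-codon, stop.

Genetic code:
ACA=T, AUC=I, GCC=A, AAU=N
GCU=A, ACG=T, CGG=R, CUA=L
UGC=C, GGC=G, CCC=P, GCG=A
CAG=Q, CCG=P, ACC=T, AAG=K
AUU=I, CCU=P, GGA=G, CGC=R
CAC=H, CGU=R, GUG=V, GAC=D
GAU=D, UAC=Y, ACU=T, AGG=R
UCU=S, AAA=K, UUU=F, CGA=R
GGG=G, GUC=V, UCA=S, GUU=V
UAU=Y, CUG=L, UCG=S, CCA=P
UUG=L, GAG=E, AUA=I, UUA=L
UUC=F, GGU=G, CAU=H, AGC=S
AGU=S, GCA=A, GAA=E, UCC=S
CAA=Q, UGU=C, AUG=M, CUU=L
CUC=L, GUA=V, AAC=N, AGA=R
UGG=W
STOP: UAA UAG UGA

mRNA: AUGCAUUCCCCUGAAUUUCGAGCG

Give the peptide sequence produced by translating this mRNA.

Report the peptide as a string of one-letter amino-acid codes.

Answer: MHSPEFRA

Derivation:
start AUG at pos 0
pos 0: AUG -> M; peptide=M
pos 3: CAU -> H; peptide=MH
pos 6: UCC -> S; peptide=MHS
pos 9: CCU -> P; peptide=MHSP
pos 12: GAA -> E; peptide=MHSPE
pos 15: UUU -> F; peptide=MHSPEF
pos 18: CGA -> R; peptide=MHSPEFR
pos 21: GCG -> A; peptide=MHSPEFRA
pos 24: only 0 nt remain (<3), stop (end of mRNA)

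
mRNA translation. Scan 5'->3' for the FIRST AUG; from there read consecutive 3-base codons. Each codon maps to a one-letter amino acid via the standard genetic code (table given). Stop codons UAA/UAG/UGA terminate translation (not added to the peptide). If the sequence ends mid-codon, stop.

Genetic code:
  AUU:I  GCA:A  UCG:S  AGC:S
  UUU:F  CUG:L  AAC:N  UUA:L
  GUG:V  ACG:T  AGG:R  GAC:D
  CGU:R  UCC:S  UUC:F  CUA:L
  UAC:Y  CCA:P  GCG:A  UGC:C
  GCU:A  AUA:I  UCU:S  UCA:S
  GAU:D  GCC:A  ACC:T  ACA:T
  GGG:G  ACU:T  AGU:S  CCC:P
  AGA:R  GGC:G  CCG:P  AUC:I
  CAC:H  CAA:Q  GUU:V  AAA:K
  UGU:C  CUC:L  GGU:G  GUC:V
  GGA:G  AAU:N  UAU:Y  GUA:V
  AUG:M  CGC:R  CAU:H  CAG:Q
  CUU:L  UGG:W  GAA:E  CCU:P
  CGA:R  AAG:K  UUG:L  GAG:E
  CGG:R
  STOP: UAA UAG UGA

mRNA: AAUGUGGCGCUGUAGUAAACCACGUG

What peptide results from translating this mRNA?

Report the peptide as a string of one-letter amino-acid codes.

start AUG at pos 1
pos 1: AUG -> M; peptide=M
pos 4: UGG -> W; peptide=MW
pos 7: CGC -> R; peptide=MWR
pos 10: UGU -> C; peptide=MWRC
pos 13: AGU -> S; peptide=MWRCS
pos 16: AAA -> K; peptide=MWRCSK
pos 19: CCA -> P; peptide=MWRCSKP
pos 22: CGU -> R; peptide=MWRCSKPR
pos 25: only 1 nt remain (<3), stop (end of mRNA)

Answer: MWRCSKPR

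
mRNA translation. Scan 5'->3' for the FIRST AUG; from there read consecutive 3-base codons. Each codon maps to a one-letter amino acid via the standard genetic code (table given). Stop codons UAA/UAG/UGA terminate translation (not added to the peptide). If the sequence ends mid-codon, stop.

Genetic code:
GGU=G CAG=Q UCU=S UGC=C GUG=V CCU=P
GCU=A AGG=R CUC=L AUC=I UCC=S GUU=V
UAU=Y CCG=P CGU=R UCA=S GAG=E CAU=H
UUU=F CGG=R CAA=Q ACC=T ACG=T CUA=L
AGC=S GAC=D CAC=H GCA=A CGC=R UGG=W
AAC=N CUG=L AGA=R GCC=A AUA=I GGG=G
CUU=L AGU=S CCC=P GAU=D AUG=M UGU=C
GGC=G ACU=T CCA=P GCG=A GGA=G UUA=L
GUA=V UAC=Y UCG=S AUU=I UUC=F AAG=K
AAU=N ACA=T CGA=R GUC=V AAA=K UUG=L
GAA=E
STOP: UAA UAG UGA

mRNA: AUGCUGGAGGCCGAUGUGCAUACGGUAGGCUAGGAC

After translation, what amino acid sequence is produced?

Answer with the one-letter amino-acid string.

Answer: MLEADVHTVG

Derivation:
start AUG at pos 0
pos 0: AUG -> M; peptide=M
pos 3: CUG -> L; peptide=ML
pos 6: GAG -> E; peptide=MLE
pos 9: GCC -> A; peptide=MLEA
pos 12: GAU -> D; peptide=MLEAD
pos 15: GUG -> V; peptide=MLEADV
pos 18: CAU -> H; peptide=MLEADVH
pos 21: ACG -> T; peptide=MLEADVHT
pos 24: GUA -> V; peptide=MLEADVHTV
pos 27: GGC -> G; peptide=MLEADVHTVG
pos 30: UAG -> STOP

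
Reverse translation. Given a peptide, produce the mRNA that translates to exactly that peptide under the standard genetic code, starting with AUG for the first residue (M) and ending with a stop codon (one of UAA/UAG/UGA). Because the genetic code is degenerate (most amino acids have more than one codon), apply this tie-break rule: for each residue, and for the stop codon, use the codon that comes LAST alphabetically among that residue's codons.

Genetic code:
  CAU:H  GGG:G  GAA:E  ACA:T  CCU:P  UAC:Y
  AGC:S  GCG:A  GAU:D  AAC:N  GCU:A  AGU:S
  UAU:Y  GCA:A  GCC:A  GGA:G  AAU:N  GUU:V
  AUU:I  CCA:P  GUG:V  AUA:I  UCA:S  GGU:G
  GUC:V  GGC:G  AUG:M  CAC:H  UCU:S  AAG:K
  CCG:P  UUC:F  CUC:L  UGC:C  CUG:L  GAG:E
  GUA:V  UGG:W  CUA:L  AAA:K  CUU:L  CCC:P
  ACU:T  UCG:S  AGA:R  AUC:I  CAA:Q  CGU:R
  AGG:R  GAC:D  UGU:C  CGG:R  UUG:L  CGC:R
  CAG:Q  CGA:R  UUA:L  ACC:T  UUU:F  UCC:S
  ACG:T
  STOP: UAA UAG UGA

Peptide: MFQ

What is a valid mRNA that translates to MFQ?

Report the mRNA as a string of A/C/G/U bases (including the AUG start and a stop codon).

residue 1: M -> AUG (start codon)
residue 2: F codons sorted = UUC,UUU -> pick last = UUU
residue 3: Q codons sorted = CAA,CAG -> pick last = CAG
terminator: stop codons sorted = UAA,UAG,UGA -> pick last = UGA

Answer: mRNA: AUGUUUCAGUGA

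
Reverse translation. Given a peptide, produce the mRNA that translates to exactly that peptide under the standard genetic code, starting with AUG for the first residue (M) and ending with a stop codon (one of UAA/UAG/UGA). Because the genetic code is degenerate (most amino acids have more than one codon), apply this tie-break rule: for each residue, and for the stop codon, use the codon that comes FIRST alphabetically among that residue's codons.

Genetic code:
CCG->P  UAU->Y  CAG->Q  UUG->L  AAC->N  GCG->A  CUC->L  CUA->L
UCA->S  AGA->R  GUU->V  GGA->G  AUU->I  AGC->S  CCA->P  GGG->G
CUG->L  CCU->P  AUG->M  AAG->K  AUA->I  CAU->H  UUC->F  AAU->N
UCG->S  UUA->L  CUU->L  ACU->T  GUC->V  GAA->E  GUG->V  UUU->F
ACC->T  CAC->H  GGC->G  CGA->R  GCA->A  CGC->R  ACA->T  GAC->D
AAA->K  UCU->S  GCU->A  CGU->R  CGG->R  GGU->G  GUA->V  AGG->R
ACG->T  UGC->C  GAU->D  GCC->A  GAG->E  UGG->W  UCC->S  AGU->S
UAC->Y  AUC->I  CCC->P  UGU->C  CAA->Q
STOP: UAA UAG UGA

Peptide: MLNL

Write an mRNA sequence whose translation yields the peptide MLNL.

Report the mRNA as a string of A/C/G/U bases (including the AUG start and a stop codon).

residue 1: M -> AUG (start codon)
residue 2: L codons sorted = CUA,CUC,CUG,CUU,UUA,UUG -> pick first = CUA
residue 3: N codons sorted = AAC,AAU -> pick first = AAC
residue 4: L codons sorted = CUA,CUC,CUG,CUU,UUA,UUG -> pick first = CUA
terminator: stop codons sorted = UAA,UAG,UGA -> pick first = UAA

Answer: mRNA: AUGCUAAACCUAUAA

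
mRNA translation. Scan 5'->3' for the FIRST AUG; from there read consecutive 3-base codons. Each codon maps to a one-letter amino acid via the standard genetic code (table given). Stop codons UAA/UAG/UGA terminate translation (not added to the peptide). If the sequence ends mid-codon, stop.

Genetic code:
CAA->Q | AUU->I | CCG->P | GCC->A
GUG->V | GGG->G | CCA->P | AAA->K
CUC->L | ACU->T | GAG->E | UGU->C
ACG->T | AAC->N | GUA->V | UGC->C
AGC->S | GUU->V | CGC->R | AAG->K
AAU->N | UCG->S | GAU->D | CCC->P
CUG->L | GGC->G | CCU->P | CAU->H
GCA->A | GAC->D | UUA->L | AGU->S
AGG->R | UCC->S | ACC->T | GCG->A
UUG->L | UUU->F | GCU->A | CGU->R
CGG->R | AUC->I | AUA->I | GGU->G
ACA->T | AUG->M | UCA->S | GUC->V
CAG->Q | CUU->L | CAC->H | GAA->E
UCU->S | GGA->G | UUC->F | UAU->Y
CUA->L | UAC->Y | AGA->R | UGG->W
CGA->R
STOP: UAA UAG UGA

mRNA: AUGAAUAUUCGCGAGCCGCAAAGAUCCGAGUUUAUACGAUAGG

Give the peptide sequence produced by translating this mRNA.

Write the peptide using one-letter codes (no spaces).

start AUG at pos 0
pos 0: AUG -> M; peptide=M
pos 3: AAU -> N; peptide=MN
pos 6: AUU -> I; peptide=MNI
pos 9: CGC -> R; peptide=MNIR
pos 12: GAG -> E; peptide=MNIRE
pos 15: CCG -> P; peptide=MNIREP
pos 18: CAA -> Q; peptide=MNIREPQ
pos 21: AGA -> R; peptide=MNIREPQR
pos 24: UCC -> S; peptide=MNIREPQRS
pos 27: GAG -> E; peptide=MNIREPQRSE
pos 30: UUU -> F; peptide=MNIREPQRSEF
pos 33: AUA -> I; peptide=MNIREPQRSEFI
pos 36: CGA -> R; peptide=MNIREPQRSEFIR
pos 39: UAG -> STOP

Answer: MNIREPQRSEFIR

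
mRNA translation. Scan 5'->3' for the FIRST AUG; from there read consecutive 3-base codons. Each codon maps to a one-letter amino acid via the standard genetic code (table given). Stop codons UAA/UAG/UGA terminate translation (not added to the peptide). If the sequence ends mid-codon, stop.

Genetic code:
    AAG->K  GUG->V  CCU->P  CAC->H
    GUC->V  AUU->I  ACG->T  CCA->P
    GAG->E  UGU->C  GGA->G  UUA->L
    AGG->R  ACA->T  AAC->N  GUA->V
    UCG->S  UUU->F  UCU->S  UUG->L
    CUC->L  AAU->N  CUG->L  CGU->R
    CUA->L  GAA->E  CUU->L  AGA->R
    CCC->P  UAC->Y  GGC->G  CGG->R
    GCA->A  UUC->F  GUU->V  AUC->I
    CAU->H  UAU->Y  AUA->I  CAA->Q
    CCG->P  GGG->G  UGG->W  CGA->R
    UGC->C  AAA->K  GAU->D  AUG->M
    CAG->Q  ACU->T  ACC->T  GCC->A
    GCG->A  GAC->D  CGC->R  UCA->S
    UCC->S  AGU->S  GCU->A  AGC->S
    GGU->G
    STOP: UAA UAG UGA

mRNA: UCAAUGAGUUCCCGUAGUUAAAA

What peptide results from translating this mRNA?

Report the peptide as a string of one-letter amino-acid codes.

start AUG at pos 3
pos 3: AUG -> M; peptide=M
pos 6: AGU -> S; peptide=MS
pos 9: UCC -> S; peptide=MSS
pos 12: CGU -> R; peptide=MSSR
pos 15: AGU -> S; peptide=MSSRS
pos 18: UAA -> STOP

Answer: MSSRS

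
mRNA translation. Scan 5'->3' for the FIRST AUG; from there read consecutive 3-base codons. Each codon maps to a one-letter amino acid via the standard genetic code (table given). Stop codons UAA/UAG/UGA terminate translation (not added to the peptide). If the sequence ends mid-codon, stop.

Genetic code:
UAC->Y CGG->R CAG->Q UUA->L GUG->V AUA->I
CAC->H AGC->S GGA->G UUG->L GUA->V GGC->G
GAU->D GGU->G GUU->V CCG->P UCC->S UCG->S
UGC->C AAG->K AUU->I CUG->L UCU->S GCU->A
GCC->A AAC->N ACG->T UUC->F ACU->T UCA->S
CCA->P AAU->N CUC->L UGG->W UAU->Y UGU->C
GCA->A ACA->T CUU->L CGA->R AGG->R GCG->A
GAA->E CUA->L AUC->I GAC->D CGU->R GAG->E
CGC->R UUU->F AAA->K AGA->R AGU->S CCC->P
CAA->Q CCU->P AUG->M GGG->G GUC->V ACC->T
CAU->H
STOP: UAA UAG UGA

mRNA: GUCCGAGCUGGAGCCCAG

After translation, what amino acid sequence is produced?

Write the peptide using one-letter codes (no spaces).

no AUG start codon found

Answer: (empty: no AUG start codon)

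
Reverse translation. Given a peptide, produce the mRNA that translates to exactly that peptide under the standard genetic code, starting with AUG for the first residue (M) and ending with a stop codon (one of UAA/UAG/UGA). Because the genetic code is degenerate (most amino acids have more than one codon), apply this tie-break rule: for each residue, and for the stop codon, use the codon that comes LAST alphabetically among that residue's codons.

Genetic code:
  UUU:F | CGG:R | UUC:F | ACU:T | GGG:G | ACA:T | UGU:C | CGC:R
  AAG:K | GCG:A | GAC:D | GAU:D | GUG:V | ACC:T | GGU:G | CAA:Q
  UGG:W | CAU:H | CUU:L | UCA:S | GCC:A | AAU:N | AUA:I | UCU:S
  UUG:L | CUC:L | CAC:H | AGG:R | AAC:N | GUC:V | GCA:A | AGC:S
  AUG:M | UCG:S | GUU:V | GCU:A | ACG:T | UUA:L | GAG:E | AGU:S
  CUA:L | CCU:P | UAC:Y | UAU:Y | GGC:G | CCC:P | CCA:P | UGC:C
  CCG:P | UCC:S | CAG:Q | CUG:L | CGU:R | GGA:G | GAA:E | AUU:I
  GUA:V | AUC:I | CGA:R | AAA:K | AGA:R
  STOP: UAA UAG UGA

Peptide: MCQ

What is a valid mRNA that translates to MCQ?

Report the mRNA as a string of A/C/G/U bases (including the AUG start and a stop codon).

residue 1: M -> AUG (start codon)
residue 2: C codons sorted = UGC,UGU -> pick last = UGU
residue 3: Q codons sorted = CAA,CAG -> pick last = CAG
terminator: stop codons sorted = UAA,UAG,UGA -> pick last = UGA

Answer: mRNA: AUGUGUCAGUGA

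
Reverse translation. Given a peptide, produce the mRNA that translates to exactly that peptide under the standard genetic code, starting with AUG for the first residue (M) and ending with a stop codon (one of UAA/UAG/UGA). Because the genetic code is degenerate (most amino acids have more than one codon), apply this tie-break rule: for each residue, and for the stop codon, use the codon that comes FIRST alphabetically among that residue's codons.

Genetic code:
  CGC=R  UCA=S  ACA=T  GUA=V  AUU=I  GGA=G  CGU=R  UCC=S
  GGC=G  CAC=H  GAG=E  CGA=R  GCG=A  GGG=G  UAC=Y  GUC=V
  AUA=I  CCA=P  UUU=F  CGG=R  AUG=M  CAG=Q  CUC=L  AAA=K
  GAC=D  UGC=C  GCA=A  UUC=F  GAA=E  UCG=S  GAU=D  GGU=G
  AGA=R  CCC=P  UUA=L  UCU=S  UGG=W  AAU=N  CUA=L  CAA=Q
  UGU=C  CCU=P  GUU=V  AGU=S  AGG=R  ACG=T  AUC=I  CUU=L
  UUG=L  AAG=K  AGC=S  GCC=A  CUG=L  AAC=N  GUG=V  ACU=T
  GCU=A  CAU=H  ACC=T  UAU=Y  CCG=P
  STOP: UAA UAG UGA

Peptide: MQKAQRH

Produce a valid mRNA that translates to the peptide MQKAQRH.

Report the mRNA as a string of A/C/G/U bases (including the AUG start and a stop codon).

Answer: mRNA: AUGCAAAAAGCACAAAGACACUAA

Derivation:
residue 1: M -> AUG (start codon)
residue 2: Q codons sorted = CAA,CAG -> pick first = CAA
residue 3: K codons sorted = AAA,AAG -> pick first = AAA
residue 4: A codons sorted = GCA,GCC,GCG,GCU -> pick first = GCA
residue 5: Q codons sorted = CAA,CAG -> pick first = CAA
residue 6: R codons sorted = AGA,AGG,CGA,CGC,CGG,CGU -> pick first = AGA
residue 7: H codons sorted = CAC,CAU -> pick first = CAC
terminator: stop codons sorted = UAA,UAG,UGA -> pick first = UAA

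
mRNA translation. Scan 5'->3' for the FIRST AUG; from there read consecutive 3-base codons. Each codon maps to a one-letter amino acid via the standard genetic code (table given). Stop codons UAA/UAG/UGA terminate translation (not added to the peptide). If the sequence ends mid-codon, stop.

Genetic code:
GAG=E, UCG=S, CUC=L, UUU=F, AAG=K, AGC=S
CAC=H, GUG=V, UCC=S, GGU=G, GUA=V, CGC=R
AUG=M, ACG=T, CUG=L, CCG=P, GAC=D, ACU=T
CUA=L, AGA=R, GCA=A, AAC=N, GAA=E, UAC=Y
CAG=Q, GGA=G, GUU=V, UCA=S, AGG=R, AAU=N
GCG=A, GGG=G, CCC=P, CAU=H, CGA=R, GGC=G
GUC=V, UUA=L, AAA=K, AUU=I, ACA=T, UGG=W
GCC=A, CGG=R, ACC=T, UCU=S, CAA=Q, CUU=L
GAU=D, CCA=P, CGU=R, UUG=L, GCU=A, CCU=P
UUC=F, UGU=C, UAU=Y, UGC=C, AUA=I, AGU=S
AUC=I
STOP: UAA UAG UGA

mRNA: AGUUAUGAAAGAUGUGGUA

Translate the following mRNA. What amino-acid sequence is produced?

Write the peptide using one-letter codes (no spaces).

start AUG at pos 4
pos 4: AUG -> M; peptide=M
pos 7: AAA -> K; peptide=MK
pos 10: GAU -> D; peptide=MKD
pos 13: GUG -> V; peptide=MKDV
pos 16: GUA -> V; peptide=MKDVV
pos 19: only 0 nt remain (<3), stop (end of mRNA)

Answer: MKDVV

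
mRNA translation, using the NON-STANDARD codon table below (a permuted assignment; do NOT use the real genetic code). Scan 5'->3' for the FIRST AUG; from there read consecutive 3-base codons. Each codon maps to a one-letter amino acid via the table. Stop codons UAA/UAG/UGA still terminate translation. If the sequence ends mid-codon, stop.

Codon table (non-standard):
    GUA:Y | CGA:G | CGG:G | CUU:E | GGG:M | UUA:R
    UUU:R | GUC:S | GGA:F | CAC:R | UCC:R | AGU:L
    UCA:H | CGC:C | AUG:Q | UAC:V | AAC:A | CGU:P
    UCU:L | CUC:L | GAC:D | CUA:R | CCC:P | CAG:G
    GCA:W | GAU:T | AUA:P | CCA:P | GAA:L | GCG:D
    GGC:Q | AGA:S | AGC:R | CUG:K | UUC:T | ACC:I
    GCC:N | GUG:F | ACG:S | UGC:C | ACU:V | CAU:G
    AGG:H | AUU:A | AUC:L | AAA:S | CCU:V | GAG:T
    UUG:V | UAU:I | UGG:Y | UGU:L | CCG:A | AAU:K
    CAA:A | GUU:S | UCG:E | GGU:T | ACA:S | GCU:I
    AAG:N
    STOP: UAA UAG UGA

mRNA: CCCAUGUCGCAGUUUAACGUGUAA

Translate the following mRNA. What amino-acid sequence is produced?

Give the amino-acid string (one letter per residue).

Answer: QEGRAF

Derivation:
start AUG at pos 3
pos 3: AUG -> Q; peptide=Q
pos 6: UCG -> E; peptide=QE
pos 9: CAG -> G; peptide=QEG
pos 12: UUU -> R; peptide=QEGR
pos 15: AAC -> A; peptide=QEGRA
pos 18: GUG -> F; peptide=QEGRAF
pos 21: UAA -> STOP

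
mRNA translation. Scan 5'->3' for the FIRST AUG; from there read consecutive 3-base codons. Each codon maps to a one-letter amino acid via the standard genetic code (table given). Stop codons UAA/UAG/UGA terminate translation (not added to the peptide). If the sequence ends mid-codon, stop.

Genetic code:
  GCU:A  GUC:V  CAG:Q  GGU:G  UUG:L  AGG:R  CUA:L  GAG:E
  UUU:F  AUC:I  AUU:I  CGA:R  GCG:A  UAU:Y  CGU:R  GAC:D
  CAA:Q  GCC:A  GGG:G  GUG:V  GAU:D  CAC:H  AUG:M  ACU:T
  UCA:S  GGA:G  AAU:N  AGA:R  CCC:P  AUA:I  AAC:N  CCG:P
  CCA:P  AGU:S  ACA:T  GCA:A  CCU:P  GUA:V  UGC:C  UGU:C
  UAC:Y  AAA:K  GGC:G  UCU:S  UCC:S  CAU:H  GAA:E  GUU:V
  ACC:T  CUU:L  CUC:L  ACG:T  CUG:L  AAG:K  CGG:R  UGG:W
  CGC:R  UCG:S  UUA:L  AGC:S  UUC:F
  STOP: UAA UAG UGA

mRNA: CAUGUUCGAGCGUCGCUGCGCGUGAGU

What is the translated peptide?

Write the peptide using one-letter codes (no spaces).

start AUG at pos 1
pos 1: AUG -> M; peptide=M
pos 4: UUC -> F; peptide=MF
pos 7: GAG -> E; peptide=MFE
pos 10: CGU -> R; peptide=MFER
pos 13: CGC -> R; peptide=MFERR
pos 16: UGC -> C; peptide=MFERRC
pos 19: GCG -> A; peptide=MFERRCA
pos 22: UGA -> STOP

Answer: MFERRCA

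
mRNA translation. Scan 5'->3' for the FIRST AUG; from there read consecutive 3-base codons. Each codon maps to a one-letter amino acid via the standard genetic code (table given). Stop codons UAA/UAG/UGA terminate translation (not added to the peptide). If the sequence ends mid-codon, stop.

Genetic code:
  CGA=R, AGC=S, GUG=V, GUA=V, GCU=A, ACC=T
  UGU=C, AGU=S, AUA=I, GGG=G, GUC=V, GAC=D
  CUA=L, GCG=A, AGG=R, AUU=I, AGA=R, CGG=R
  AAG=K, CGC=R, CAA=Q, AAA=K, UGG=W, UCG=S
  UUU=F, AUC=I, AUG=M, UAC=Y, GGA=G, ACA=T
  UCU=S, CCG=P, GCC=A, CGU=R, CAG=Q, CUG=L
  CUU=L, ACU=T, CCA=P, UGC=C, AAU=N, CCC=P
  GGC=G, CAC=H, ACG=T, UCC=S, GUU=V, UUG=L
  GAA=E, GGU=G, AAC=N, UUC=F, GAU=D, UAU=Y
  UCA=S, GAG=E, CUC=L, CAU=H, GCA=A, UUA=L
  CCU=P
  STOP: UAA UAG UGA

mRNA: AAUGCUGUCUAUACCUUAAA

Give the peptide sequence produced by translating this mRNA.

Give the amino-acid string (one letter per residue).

Answer: MLSIP

Derivation:
start AUG at pos 1
pos 1: AUG -> M; peptide=M
pos 4: CUG -> L; peptide=ML
pos 7: UCU -> S; peptide=MLS
pos 10: AUA -> I; peptide=MLSI
pos 13: CCU -> P; peptide=MLSIP
pos 16: UAA -> STOP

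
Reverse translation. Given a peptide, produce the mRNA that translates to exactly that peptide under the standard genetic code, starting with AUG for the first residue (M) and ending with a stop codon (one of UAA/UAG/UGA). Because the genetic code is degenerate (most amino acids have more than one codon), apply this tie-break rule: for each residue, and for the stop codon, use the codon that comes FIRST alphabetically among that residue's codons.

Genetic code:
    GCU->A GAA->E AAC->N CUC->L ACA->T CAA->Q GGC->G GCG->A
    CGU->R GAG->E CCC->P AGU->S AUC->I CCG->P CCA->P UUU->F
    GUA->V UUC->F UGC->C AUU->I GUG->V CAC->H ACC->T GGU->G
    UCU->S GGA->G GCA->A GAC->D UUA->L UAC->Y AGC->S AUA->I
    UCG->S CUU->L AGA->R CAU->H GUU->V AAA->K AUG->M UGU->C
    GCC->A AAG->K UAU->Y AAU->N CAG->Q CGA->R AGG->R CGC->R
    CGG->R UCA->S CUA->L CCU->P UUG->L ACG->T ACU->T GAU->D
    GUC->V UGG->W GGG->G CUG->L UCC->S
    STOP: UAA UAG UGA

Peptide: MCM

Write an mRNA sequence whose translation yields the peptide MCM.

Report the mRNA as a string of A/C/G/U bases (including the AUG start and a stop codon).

residue 1: M -> AUG (start codon)
residue 2: C codons sorted = UGC,UGU -> pick first = UGC
residue 3: M -> AUG (only codon)
terminator: stop codons sorted = UAA,UAG,UGA -> pick first = UAA

Answer: mRNA: AUGUGCAUGUAA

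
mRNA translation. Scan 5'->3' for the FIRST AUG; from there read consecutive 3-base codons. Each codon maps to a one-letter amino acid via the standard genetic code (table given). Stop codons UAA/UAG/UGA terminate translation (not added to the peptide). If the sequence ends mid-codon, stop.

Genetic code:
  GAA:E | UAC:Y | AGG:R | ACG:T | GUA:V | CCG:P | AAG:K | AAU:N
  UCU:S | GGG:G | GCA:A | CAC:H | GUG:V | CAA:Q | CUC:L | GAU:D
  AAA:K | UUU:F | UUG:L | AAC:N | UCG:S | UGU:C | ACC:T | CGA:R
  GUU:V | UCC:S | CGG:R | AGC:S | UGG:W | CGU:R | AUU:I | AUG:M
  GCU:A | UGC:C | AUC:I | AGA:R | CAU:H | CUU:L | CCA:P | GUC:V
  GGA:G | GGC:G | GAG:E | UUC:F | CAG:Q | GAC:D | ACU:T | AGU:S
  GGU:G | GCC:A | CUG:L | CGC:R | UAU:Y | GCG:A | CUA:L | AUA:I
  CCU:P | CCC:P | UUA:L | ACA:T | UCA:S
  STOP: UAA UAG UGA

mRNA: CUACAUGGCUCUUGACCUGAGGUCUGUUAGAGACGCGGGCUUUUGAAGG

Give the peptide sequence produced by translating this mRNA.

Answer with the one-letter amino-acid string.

Answer: MALDLRSVRDAGF

Derivation:
start AUG at pos 4
pos 4: AUG -> M; peptide=M
pos 7: GCU -> A; peptide=MA
pos 10: CUU -> L; peptide=MAL
pos 13: GAC -> D; peptide=MALD
pos 16: CUG -> L; peptide=MALDL
pos 19: AGG -> R; peptide=MALDLR
pos 22: UCU -> S; peptide=MALDLRS
pos 25: GUU -> V; peptide=MALDLRSV
pos 28: AGA -> R; peptide=MALDLRSVR
pos 31: GAC -> D; peptide=MALDLRSVRD
pos 34: GCG -> A; peptide=MALDLRSVRDA
pos 37: GGC -> G; peptide=MALDLRSVRDAG
pos 40: UUU -> F; peptide=MALDLRSVRDAGF
pos 43: UGA -> STOP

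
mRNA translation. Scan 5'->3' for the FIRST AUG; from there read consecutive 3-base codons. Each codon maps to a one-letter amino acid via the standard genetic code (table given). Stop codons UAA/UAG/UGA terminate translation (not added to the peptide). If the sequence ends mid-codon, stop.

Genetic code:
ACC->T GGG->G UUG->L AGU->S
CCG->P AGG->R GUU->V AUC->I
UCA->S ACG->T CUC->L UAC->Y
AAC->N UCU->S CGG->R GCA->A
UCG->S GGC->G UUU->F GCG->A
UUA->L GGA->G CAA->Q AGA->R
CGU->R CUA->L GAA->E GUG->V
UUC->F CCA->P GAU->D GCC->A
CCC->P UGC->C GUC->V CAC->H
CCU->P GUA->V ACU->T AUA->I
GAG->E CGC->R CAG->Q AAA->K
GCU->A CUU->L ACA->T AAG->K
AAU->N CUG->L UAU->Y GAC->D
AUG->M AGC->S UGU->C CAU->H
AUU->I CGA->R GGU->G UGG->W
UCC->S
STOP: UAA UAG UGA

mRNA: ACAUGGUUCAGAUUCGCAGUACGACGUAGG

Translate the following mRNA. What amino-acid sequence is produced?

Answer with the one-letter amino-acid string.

start AUG at pos 2
pos 2: AUG -> M; peptide=M
pos 5: GUU -> V; peptide=MV
pos 8: CAG -> Q; peptide=MVQ
pos 11: AUU -> I; peptide=MVQI
pos 14: CGC -> R; peptide=MVQIR
pos 17: AGU -> S; peptide=MVQIRS
pos 20: ACG -> T; peptide=MVQIRST
pos 23: ACG -> T; peptide=MVQIRSTT
pos 26: UAG -> STOP

Answer: MVQIRSTT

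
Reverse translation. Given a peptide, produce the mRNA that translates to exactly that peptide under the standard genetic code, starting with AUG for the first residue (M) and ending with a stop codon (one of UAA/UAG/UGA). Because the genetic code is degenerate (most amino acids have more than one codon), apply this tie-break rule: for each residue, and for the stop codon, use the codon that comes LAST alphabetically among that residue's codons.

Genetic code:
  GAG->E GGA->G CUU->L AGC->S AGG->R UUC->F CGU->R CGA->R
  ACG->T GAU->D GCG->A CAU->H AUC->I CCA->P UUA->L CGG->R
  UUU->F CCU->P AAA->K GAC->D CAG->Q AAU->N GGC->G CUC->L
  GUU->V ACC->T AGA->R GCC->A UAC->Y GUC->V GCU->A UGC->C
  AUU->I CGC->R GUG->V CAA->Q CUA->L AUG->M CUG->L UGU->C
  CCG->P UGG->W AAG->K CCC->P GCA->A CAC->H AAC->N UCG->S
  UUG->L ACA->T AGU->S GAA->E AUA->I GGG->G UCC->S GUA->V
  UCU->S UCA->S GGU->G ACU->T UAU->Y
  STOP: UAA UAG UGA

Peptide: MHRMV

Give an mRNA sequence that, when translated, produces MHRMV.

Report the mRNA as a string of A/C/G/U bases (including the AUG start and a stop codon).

Answer: mRNA: AUGCAUCGUAUGGUUUGA

Derivation:
residue 1: M -> AUG (start codon)
residue 2: H codons sorted = CAC,CAU -> pick last = CAU
residue 3: R codons sorted = AGA,AGG,CGA,CGC,CGG,CGU -> pick last = CGU
residue 4: M -> AUG (only codon)
residue 5: V codons sorted = GUA,GUC,GUG,GUU -> pick last = GUU
terminator: stop codons sorted = UAA,UAG,UGA -> pick last = UGA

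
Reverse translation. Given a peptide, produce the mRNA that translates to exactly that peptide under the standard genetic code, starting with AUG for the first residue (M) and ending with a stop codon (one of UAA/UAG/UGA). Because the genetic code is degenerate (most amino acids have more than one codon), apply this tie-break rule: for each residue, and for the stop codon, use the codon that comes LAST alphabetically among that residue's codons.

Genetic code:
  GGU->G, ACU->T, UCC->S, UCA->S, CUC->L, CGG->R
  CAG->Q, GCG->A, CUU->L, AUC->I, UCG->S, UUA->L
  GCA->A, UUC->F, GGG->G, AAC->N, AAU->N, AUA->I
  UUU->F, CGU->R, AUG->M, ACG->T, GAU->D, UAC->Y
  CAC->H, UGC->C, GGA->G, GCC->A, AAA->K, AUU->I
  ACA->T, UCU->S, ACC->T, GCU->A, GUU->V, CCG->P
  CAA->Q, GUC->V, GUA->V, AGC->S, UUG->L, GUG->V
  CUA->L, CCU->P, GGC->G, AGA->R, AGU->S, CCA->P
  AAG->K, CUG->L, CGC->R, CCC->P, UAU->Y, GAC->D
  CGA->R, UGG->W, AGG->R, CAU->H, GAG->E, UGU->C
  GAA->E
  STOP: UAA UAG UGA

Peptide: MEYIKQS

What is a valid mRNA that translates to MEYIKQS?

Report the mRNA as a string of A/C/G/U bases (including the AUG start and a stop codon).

Answer: mRNA: AUGGAGUAUAUUAAGCAGUCUUGA

Derivation:
residue 1: M -> AUG (start codon)
residue 2: E codons sorted = GAA,GAG -> pick last = GAG
residue 3: Y codons sorted = UAC,UAU -> pick last = UAU
residue 4: I codons sorted = AUA,AUC,AUU -> pick last = AUU
residue 5: K codons sorted = AAA,AAG -> pick last = AAG
residue 6: Q codons sorted = CAA,CAG -> pick last = CAG
residue 7: S codons sorted = AGC,AGU,UCA,UCC,UCG,UCU -> pick last = UCU
terminator: stop codons sorted = UAA,UAG,UGA -> pick last = UGA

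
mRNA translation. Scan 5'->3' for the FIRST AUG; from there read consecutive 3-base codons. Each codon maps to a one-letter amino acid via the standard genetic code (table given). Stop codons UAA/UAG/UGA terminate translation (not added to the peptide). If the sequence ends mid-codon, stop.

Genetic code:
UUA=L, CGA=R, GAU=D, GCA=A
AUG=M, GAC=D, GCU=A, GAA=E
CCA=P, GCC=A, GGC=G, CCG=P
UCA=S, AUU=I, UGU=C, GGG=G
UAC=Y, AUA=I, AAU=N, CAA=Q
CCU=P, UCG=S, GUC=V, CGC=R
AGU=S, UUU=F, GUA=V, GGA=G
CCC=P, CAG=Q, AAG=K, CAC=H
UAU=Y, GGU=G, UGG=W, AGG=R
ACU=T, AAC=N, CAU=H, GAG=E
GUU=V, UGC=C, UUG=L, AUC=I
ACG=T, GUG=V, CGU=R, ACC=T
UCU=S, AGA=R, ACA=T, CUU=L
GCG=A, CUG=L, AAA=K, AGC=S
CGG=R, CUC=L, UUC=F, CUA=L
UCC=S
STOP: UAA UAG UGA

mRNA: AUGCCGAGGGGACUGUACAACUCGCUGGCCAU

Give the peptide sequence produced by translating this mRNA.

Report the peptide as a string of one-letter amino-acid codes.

start AUG at pos 0
pos 0: AUG -> M; peptide=M
pos 3: CCG -> P; peptide=MP
pos 6: AGG -> R; peptide=MPR
pos 9: GGA -> G; peptide=MPRG
pos 12: CUG -> L; peptide=MPRGL
pos 15: UAC -> Y; peptide=MPRGLY
pos 18: AAC -> N; peptide=MPRGLYN
pos 21: UCG -> S; peptide=MPRGLYNS
pos 24: CUG -> L; peptide=MPRGLYNSL
pos 27: GCC -> A; peptide=MPRGLYNSLA
pos 30: only 2 nt remain (<3), stop (end of mRNA)

Answer: MPRGLYNSLA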